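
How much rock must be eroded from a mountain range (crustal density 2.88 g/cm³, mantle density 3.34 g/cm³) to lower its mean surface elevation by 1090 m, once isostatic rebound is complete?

7910 m

Net drop Δ = e − u = e − e ρ_c/ρ_m = e (ρ_m − ρ_c)/ρ_m.
e = Δ ρ_m/(ρ_m − ρ_c) = 1090 m × 3.34/0.46 = 7910 m.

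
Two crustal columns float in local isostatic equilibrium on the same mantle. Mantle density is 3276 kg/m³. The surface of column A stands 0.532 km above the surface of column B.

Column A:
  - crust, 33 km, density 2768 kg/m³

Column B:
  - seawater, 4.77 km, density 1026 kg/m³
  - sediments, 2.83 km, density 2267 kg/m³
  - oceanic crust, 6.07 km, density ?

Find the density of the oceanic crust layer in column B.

3040 kg/m³

Take the compensation level at the base of the deeper column (depth z_c below the surface of column A) and equate Σ ρ_i t_i down to z_c; mantle fills any gap and the z_c terms cancel.
Column A: 33×2768 + (z_c − 33)×3276
Column B: 0.532×0 + 4.77×1026 + 2.83×2267 + 6.07×ρ + (z_c − 0.532 − 13.67)×3276
The z_c×3276 term appears on both sides and cancels. Collect the known terms of each column as K = Σ(ρt)_known − 3276 × (depth of known layers): K_A = 91344 − 3276×33 = −16764; K_B = 11309.63 − 3276×(0.532 + 13.67) = −35216.122.
Balance: K_A = K_B + 6.07×ρ, so ρ = (K_A − K_B)/6.07 = 18452.1/6.07 = 3040 kg/m³.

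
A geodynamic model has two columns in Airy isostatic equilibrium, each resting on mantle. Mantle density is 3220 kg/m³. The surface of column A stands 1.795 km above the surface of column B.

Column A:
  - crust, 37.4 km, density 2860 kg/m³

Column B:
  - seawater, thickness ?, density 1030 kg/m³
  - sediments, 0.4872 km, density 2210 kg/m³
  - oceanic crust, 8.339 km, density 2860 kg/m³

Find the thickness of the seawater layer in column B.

1.91 km

Take the compensation level at the base of the deeper column (depth z_c below the surface of column A) and equate Σ ρ_i t_i down to z_c; mantle fills any gap and the z_c terms cancel.
Column A: 37.4×2860 + (z_c − 37.4)×3220
Column B: 1.795×0 + x×1030 + 0.4872×2210 + 8.339×2860 + (z_c − 1.795 − 8.8262 − x)×3220
The z_c×3220 term appears on both sides and cancels. Collect the known terms of each column as K = Σ(ρt)_known − 3220 × (depth of known layers): K_A = 106964 − 3220×37.4 = −13464; K_B = 24926.252 − 3220×(1.795 + 8.8262) = −9274.012.
Balance: K_A = K_B − x×(3220 − 1030), so x = (K_B − K_A)/(3220 − 1030) = 4189.99/2190 = 1.91 km.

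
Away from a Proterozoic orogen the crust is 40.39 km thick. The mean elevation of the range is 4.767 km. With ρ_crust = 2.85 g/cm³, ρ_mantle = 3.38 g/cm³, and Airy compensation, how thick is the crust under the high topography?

70.8 km

Root depth r = h ρ_c / (ρ_m − ρ_c) = 4.767 km × 2.85 / 0.53 = 25.63 km.
Total thickness = T + h + r = 40.39 km + 4.767 km + 25.63 km = 70.8 km.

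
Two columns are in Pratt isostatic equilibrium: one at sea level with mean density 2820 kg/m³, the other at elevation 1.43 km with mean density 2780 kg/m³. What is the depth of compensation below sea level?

ρ_ref D = ρ (D + h) → D (ρ_ref − ρ) = ρ h.
D = ρ h/(ρ_ref − ρ) = 2780 × 1.43 km/(2820 − 2780) = 99.4 km.

99.4 km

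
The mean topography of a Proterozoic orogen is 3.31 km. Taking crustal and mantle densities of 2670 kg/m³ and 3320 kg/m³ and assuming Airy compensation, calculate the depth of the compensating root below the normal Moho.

For local isostatic compensation: the weight of the topography is balanced by the buoyancy of the root, ρ_c h = (ρ_m − ρ_c) r.
r = h · ρ_c / (ρ_m − ρ_c) = 3.31 km × 2670 / (3320 − 2670) = 13.6 km.

13.6 km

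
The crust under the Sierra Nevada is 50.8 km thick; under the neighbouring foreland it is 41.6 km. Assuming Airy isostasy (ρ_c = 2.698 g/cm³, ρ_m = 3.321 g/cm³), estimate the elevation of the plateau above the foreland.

1.73 km

Excess crust Δ = 50.8 km − 41.6 km = 9.2 km, split between elevation h and root r with h + r = Δ.
Airy balance ρ_c h = (ρ_m − ρ_c) r gives r = h ρ_c/(ρ_m − ρ_c), so h (1 + ρ_c/(ρ_m − ρ_c)) = Δ, i.e. h = Δ (ρ_m − ρ_c)/ρ_m.
h = 9.2 km × 0.623/3.321 = 1.73 km.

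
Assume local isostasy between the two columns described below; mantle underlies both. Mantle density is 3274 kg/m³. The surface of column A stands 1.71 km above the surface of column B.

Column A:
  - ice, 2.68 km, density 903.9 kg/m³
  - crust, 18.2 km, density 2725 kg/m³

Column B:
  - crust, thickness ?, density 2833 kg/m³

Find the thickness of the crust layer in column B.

Take the compensation level at the base of the deeper column (depth z_c below the surface of column A) and equate Σ ρ_i t_i down to z_c; mantle fills any gap and the z_c terms cancel.
Column A: 2.68×903.9 + 18.2×2725 + (z_c − 20.88)×3274
Column B: 1.71×0 + x×2833 + (z_c − 1.71 − 0 − x)×3274
The z_c×3274 term appears on both sides and cancels. Collect the known terms of each column as K = Σ(ρt)_known − 3274 × (depth of known layers): K_A = 52017.452 − 3274×20.88 = −16343.668; K_B = 0 − 3274×(1.71 + 0) = −5598.54.
Balance: K_A = K_B − x×(3274 − 2833), so x = (K_B − K_A)/(3274 − 2833) = 10745.1/441 = 24.4 km.

24.4 km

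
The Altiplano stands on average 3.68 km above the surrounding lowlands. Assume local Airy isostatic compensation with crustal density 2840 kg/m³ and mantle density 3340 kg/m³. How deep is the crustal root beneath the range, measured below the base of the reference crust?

Isostatic balance requires: the weight of the topography is balanced by the buoyancy of the root, ρ_c h = (ρ_m − ρ_c) r.
r = h · ρ_c / (ρ_m − ρ_c) = 3.68 km × 2840 / (3340 − 2840) = 20.9 km.

20.9 km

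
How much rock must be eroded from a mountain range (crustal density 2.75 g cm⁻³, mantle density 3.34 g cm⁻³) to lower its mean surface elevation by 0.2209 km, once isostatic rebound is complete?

1.25 km

Net drop Δ = e − u = e − e ρ_c/ρ_m = e (ρ_m − ρ_c)/ρ_m.
e = Δ ρ_m/(ρ_m − ρ_c) = 0.2209 km × 3.34/0.59 = 1.25 km.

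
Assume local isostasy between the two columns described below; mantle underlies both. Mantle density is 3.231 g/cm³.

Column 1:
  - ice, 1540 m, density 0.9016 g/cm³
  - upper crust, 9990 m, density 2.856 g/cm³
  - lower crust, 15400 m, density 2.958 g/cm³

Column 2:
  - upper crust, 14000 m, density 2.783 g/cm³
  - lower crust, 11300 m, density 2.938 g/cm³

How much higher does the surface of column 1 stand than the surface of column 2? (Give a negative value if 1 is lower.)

For any compensation level in the mantle, the mantle terms cancel and isostasy reduces to e = (Σt_1 − Σt_2) − (Σ(ρt)_1 − Σ(ρt)_2) / ρ_m.
Σt_1 = 26930 m; Σt_2 = 25300 m; Σ(ρt)_1 = 75473.104; Σ(ρt)_2 = 72161.4 (in m·g/cm³).
e = (26930 − 25300) − (75473.104 − 72161.4) / 3.231 = 605 m.

605 m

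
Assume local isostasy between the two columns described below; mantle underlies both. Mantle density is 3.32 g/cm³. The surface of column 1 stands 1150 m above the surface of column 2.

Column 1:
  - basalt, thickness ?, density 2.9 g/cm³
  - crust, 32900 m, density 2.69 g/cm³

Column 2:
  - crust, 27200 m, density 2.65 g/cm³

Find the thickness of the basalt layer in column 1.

3130 m

Take the compensation level at the base of the deeper column (depth z_c below the surface of column 1) and equate Σ ρ_i t_i down to z_c; mantle fills any gap and the z_c terms cancel.
Column 1: x×2.9 + 32900×2.69 + (z_c − 32900 − x)×3.32
Column 2: 1150×0 + 27200×2.65 + (z_c − 1150 − 27200)×3.32
The z_c×3.32 term appears on both sides and cancels. Collect the known terms of each column as K = Σ(ρt)_known − 3.32 × (depth of known layers): K_1 = 88501 − 3.32×32900 = −20727; K_2 = 72080 − 3.32×(1150 + 27200) = −22042.
Balance: K_1 − x×(3.32 − 2.9) = K_2, so x = (K_1 − K_2)/(3.32 − 2.9) = 1315/0.42 = 3130 m.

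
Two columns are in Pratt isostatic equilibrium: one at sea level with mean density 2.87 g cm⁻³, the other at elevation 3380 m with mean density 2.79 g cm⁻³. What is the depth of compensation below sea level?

ρ_ref D = ρ (D + h) → D (ρ_ref − ρ) = ρ h.
D = ρ h/(ρ_ref − ρ) = 2.79 × 3380 m/(2.87 − 2.79) = 118000 m.

118000 m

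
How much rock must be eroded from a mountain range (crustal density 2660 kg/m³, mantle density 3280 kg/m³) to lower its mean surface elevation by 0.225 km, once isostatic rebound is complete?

Net drop Δ = e − u = e − e ρ_c/ρ_m = e (ρ_m − ρ_c)/ρ_m.
e = Δ ρ_m/(ρ_m − ρ_c) = 0.225 km × 3280/620 = 1.19 km.

1.19 km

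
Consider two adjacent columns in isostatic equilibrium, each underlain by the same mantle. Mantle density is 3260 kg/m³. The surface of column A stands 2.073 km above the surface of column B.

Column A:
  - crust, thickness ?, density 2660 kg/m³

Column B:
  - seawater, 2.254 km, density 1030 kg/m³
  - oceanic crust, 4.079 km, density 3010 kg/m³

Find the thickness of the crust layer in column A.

Take the compensation level at the base of the deeper column (depth z_c below the surface of column A) and equate Σ ρ_i t_i down to z_c; mantle fills any gap and the z_c terms cancel.
Column A: x×2660 + (z_c − 0 − x)×3260
Column B: 2.073×0 + 2.254×1030 + 4.079×3010 + (z_c − 2.073 − 6.333)×3260
The z_c×3260 term appears on both sides and cancels. Collect the known terms of each column as K = Σ(ρt)_known − 3260 × (depth of known layers): K_A = 0 − 3260×0 = 0; K_B = 14599.41 − 3260×(2.073 + 6.333) = −12804.15.
Balance: K_A − x×(3260 − 2660) = K_B, so x = (K_A − K_B)/(3260 − 2660) = 12804.2/600 = 21.3 km.

21.3 km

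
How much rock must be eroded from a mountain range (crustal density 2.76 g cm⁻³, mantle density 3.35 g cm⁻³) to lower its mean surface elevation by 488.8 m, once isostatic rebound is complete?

Net drop Δ = e − u = e − e ρ_c/ρ_m = e (ρ_m − ρ_c)/ρ_m.
e = Δ ρ_m/(ρ_m − ρ_c) = 488.8 m × 3.35/0.59 = 2780 m.

2780 m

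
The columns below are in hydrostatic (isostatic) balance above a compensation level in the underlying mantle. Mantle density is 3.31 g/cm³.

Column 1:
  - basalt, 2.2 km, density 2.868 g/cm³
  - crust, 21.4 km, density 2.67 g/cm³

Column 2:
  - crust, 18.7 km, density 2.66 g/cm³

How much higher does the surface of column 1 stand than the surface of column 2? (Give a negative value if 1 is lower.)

0.759 km

For any compensation level in the mantle, the mantle terms cancel and isostasy reduces to e = (Σt_1 − Σt_2) − (Σ(ρt)_1 − Σ(ρt)_2) / ρ_m.
Σt_1 = 23.6 km; Σt_2 = 18.7 km; Σ(ρt)_1 = 63.4476; Σ(ρt)_2 = 49.742 (in km·g/cm³).
e = (23.6 − 18.7) − (63.4476 − 49.742) / 3.31 = 0.759 km.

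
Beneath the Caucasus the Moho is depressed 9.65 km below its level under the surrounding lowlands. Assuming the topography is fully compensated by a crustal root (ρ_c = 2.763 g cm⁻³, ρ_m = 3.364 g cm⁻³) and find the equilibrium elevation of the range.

2.1 km

Balancing pressure at the compensation depth: ρ_c h = (ρ_m − ρ_c) r.
h = r (ρ_m − ρ_c) / ρ_c = 9.65 km × (3.364 − 2.763) / 2.763 = 2.1 km.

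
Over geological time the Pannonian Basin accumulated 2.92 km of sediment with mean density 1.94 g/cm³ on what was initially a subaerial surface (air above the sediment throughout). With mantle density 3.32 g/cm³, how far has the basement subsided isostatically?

1.71 km

Subaerial load: s = t ρ_sed / ρ_m = 2.92 km × 1.94/3.32 = 1.71 km.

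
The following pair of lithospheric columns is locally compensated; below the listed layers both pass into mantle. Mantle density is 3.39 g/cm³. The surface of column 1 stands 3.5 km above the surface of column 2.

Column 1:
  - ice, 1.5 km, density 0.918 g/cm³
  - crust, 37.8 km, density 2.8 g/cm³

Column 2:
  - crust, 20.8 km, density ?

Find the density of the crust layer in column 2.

2.71 g/cm³

Take the compensation level at the base of the deeper column (depth z_c below the surface of column 1) and equate Σ ρ_i t_i down to z_c; mantle fills any gap and the z_c terms cancel.
Column 1: 1.5×0.918 + 37.8×2.8 + (z_c − 39.3)×3.39
Column 2: 3.5×0 + 20.8×ρ + (z_c − 3.5 − 20.8)×3.39
The z_c×3.39 term appears on both sides and cancels. Collect the known terms of each column as K = Σ(ρt)_known − 3.39 × (depth of known layers): K_1 = 107.217 − 3.39×39.3 = −26.01; K_2 = 0 − 3.39×(3.5 + 20.8) = −82.377.
Balance: K_1 = K_2 + 20.8×ρ, so ρ = (K_1 − K_2)/20.8 = 56.367/20.8 = 2.71 g/cm³.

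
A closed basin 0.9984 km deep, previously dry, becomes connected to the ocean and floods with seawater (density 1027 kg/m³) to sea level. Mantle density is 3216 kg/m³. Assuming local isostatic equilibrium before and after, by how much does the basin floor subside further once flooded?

0.468 km

After flooding the water column is d + s deep. Its weight must equal the weight of mantle displaced by the extra subsidence s: (d + s) ρ_w = s ρ_m.
s = d ρ_w / (ρ_m − ρ_w) = 0.9984 km × 1027/(3216 − 1027) = 0.468 km.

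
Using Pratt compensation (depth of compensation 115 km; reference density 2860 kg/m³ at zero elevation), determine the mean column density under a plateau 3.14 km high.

Pratt balance: ρ_ref D = ρ (D + h).
ρ = ρ_ref D/(D + h) = 2860 × 115 km/(115 km + 3.14 km) = 2780 kg/m³.

2780 kg/m³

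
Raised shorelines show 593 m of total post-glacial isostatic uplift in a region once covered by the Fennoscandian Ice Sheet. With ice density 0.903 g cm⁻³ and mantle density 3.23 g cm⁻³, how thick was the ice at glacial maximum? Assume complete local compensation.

u = t ρ_ice/ρ_m → t = u ρ_m/ρ_ice = 593 m × 3.23/0.903 = 2120 m.

2120 m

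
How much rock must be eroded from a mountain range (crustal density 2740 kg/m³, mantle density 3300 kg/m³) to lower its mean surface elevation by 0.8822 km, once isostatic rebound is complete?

5.2 km

Net drop Δ = e − u = e − e ρ_c/ρ_m = e (ρ_m − ρ_c)/ρ_m.
e = Δ ρ_m/(ρ_m − ρ_c) = 0.8822 km × 3300/560 = 5.2 km.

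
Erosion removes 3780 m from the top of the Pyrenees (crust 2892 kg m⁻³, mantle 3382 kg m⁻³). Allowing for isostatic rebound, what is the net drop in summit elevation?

Rebound u = e ρ_c/ρ_m = 3780 m × 2892/3382 = 3232 m.
Net surface drop = e − u = 3780 m − 3232 m = e (ρ_m − ρ_c)/ρ_m = 548 m.

548 m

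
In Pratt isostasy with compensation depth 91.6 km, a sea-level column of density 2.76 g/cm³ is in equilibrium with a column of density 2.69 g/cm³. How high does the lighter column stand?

2.38 km

ρ_ref D = ρ (D + h) → h = D (ρ_ref − ρ)/ρ.
h = 91.6 km × (2.76 − 2.69)/2.69 = 2.38 km.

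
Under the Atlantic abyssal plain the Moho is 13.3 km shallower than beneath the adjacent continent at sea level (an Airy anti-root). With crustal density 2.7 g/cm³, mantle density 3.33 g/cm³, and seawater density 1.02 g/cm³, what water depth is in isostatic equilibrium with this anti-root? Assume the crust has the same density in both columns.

Replacing a thickness d of crust by seawater at the top must be balanced by replacing crust with mantle at the base: d (ρ_c − ρ_w) = a (ρ_m − ρ_c).
d = a (ρ_m − ρ_c)/(ρ_c − ρ_w) = 13.3 km × 0.63/1.68 = 4.99 km.

4.99 km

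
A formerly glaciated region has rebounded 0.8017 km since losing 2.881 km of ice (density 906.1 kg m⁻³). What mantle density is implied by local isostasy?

3260 kg m⁻³

ρ_m = ρ_ice t / u = 906.1 × 2.881 km/0.8017 km = 3260 kg m⁻³.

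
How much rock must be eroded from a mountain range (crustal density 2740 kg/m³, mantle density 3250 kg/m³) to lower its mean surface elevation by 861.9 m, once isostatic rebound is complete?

Net drop Δ = e − u = e − e ρ_c/ρ_m = e (ρ_m − ρ_c)/ρ_m.
e = Δ ρ_m/(ρ_m − ρ_c) = 861.9 m × 3250/510 = 5490 m.

5490 m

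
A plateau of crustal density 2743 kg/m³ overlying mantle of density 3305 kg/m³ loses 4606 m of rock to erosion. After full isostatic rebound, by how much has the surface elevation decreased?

783 m

Rebound u = e ρ_c/ρ_m = 4606 m × 2743/3305 = 3823 m.
Net surface drop = e − u = 4606 m − 3823 m = e (ρ_m − ρ_c)/ρ_m = 783 m.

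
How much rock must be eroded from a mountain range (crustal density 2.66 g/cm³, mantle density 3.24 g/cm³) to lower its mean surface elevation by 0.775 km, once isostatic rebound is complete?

Net drop Δ = e − u = e − e ρ_c/ρ_m = e (ρ_m − ρ_c)/ρ_m.
e = Δ ρ_m/(ρ_m − ρ_c) = 0.775 km × 3.24/0.58 = 4.33 km.

4.33 km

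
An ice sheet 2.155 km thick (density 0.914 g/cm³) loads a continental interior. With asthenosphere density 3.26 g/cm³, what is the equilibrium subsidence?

0.604 km

Isostatic balance requires: the ice load ρ_ice t is balanced by mantle displaced below, ρ_m s.
s = t ρ_ice / ρ_m = 2.155 km × 0.914/3.26 = 0.604 km.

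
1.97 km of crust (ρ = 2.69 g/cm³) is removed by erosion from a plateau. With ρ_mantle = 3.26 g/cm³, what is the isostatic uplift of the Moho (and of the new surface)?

Unloading: uplift u = e ρ_c/ρ_m = 1.97 km × 2.69/3.26 = 1.63 km.

1.63 km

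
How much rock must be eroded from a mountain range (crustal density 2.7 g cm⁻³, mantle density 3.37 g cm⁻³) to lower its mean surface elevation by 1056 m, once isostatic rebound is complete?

Net drop Δ = e − u = e − e ρ_c/ρ_m = e (ρ_m − ρ_c)/ρ_m.
e = Δ ρ_m/(ρ_m − ρ_c) = 1056 m × 3.37/0.67 = 5310 m.

5310 m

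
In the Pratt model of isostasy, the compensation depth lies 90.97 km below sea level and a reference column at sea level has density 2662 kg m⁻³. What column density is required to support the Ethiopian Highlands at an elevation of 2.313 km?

2600 kg m⁻³

Pratt balance: ρ_ref D = ρ (D + h).
ρ = ρ_ref D/(D + h) = 2662 × 90.97 km/(90.97 km + 2.313 km) = 2600 kg m⁻³.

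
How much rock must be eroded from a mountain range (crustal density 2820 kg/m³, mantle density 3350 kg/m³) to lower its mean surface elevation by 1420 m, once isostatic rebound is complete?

8980 m

Net drop Δ = e − u = e − e ρ_c/ρ_m = e (ρ_m − ρ_c)/ρ_m.
e = Δ ρ_m/(ρ_m − ρ_c) = 1420 m × 3350/530 = 8980 m.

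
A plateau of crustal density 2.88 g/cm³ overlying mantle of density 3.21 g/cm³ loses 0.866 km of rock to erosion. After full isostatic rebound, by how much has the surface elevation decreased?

0.089 km

Rebound u = e ρ_c/ρ_m = 0.866 km × 2.88/3.21 = 0.777 km.
Net surface drop = e − u = 0.866 km − 0.777 km = e (ρ_m − ρ_c)/ρ_m = 0.089 km.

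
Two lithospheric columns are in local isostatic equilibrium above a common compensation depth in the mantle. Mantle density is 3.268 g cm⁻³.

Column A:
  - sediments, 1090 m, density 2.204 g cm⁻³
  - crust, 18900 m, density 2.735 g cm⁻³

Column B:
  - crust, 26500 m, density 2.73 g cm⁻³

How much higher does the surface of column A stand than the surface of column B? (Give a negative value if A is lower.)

−925 m

For any compensation level in the mantle, the mantle terms cancel and isostasy reduces to e = (Σt_A − Σt_B) − (Σ(ρt)_A − Σ(ρt)_B) / ρ_m.
Σt_A = 19990 m; Σt_B = 26500 m; Σ(ρt)_A = 54093.86; Σ(ρt)_B = 72345 (in m·g cm⁻³).
e = (19990 − 26500) − (54093.86 − 72345) / 3.268 = −925 m.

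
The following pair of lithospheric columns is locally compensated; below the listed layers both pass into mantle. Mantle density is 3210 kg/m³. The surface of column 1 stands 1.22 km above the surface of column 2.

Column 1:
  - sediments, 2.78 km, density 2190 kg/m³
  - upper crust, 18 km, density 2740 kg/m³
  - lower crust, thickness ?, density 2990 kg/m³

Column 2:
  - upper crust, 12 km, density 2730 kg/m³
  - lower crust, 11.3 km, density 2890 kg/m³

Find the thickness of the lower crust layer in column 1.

Take the compensation level at the base of the deeper column (depth z_c below the surface of column 1) and equate Σ ρ_i t_i down to z_c; mantle fills any gap and the z_c terms cancel.
Column 1: 2.78×2190 + 18×2740 + x×2990 + (z_c − 20.78 − x)×3210
Column 2: 1.22×0 + 12×2730 + 11.3×2890 + (z_c − 1.22 − 23.3)×3210
The z_c×3210 term appears on both sides and cancels. Collect the known terms of each column as K = Σ(ρt)_known − 3210 × (depth of known layers): K_1 = 55408.2 − 3210×20.78 = −11295.6; K_2 = 65417 − 3210×(1.22 + 23.3) = −13292.2.
Balance: K_1 − x×(3210 − 2990) = K_2, so x = (K_1 − K_2)/(3210 − 2990) = 1996.6/220 = 9.08 km.

9.08 km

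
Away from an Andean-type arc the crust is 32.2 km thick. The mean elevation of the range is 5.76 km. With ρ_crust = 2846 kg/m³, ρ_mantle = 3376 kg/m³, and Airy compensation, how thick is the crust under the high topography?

68.9 km

Root depth r = h ρ_c / (ρ_m − ρ_c) = 5.76 km × 2846 / 530 = 30.93 km.
Total thickness = T + h + r = 32.2 km + 5.76 km + 30.93 km = 68.9 km.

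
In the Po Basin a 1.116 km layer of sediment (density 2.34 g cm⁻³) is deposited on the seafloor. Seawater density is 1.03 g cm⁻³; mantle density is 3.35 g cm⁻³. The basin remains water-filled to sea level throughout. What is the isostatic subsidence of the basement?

Submarine loading: the sediment displaces seawater, and the subsidence is in turn flooded, so s (ρ_m − ρ_w) = t (ρ_sed − ρ_w).
s = 1.116 km × (2.34 − 1.03) / (3.35 − 1.03) = 0.63 km.

0.63 km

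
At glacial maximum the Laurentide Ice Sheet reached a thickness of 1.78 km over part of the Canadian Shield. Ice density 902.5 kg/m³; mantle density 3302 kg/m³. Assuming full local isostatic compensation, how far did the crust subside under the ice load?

0.487 km

For local isostatic compensation: the ice load ρ_ice t is balanced by mantle displaced below, ρ_m s.
s = t ρ_ice / ρ_m = 1.78 km × 902.5/3302 = 0.487 km.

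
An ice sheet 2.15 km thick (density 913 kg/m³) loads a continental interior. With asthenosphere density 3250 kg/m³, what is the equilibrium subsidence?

In Airy isostatic equilibrium: the ice load ρ_ice t is balanced by mantle displaced below, ρ_m s.
s = t ρ_ice / ρ_m = 2.15 km × 913/3250 = 0.604 km.

0.604 km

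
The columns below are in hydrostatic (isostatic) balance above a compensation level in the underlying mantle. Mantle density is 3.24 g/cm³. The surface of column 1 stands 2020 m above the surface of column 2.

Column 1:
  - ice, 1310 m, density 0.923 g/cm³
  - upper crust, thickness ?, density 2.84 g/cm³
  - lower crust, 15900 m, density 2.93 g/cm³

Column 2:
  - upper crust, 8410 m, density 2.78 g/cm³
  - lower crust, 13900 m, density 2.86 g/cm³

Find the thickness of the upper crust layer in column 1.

Take the compensation level at the base of the deeper column (depth z_c below the surface of column 1) and equate Σ ρ_i t_i down to z_c; mantle fills any gap and the z_c terms cancel.
Column 1: 1310×0.923 + x×2.84 + 15900×2.93 + (z_c − 17210 − x)×3.24
Column 2: 2020×0 + 8410×2.78 + 13900×2.86 + (z_c − 2020 − 22310)×3.24
The z_c×3.24 term appears on both sides and cancels. Collect the known terms of each column as K = Σ(ρt)_known − 3.24 × (depth of known layers): K_1 = 47796.13 − 3.24×17210 = −7964.27; K_2 = 63133.8 − 3.24×(2020 + 22310) = −15695.4.
Balance: K_1 − x×(3.24 − 2.84) = K_2, so x = (K_1 − K_2)/(3.24 − 2.84) = 7731.13/0.4 = 19300 m.

19300 m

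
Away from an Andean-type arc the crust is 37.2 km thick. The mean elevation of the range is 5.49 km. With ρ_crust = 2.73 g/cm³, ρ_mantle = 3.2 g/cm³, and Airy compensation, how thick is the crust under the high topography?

Root depth r = h ρ_c / (ρ_m − ρ_c) = 5.49 km × 2.73 / 0.47 = 31.89 km.
Total thickness = T + h + r = 37.2 km + 5.49 km + 31.89 km = 74.6 km.

74.6 km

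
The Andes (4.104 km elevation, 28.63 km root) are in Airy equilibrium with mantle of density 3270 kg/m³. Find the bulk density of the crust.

2860 kg/m³

ρ_c h = (ρ_m − ρ_c) r → ρ_c (h + r) = ρ_m r → ρ_c = ρ_m r / (h + r).
ρ_c = 3270 × 28.63 km / (4.104 km + 28.63 km) = 2860 kg/m³.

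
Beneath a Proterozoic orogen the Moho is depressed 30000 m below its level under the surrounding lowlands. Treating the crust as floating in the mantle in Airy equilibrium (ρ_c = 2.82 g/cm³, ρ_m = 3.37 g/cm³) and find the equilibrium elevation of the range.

5850 m

In Airy isostatic equilibrium: ρ_c h = (ρ_m − ρ_c) r.
h = r (ρ_m − ρ_c) / ρ_c = 30000 m × (3.37 − 2.82) / 2.82 = 5850 m.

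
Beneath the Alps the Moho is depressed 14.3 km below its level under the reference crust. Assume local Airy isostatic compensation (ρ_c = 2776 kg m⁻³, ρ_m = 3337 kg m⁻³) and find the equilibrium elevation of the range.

2.89 km

By Archimedes' principle applied to the lithosphere: ρ_c h = (ρ_m − ρ_c) r.
h = r (ρ_m − ρ_c) / ρ_c = 14.3 km × (3337 − 2776) / 2776 = 2.89 km.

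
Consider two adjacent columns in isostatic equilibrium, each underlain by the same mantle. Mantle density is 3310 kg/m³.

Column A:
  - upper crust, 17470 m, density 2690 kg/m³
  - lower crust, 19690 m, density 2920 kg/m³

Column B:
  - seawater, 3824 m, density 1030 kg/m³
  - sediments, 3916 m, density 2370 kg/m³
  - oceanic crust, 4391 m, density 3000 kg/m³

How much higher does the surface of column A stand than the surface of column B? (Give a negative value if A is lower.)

1430 m

For any compensation level in the mantle, the mantle terms cancel and isostasy reduces to e = (Σt_A − Σt_B) − (Σ(ρt)_A − Σ(ρt)_B) / ρ_m.
Σt_A = 37160 m; Σt_B = 12131 m; Σ(ρt)_A = 104489100; Σ(ρt)_B = 26392640 (in m·kg/m³).
e = (37160 − 12131) − (104489100 − 26392640) / 3310 = 1430 m.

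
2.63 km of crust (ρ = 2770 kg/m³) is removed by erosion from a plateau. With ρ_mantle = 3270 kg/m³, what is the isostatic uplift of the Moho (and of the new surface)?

Unloading: uplift u = e ρ_c/ρ_m = 2.63 km × 2770/3270 = 2.23 km.

2.23 km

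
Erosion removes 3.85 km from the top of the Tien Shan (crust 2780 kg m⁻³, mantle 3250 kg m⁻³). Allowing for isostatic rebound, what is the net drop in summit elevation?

Rebound u = e ρ_c/ρ_m = 3.85 km × 2780/3250 = 3.293 km.
Net surface drop = e − u = 3.85 km − 3.293 km = e (ρ_m − ρ_c)/ρ_m = 0.557 km.

0.557 km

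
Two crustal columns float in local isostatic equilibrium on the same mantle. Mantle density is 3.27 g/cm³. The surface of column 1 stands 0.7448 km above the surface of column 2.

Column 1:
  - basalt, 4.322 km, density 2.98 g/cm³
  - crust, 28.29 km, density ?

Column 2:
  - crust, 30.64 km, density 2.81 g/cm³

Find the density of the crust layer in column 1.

Take the compensation level at the base of the deeper column (depth z_c below the surface of column 1) and equate Σ ρ_i t_i down to z_c; mantle fills any gap and the z_c terms cancel.
Column 1: 4.322×2.98 + 28.29×ρ + (z_c − 32.612)×3.27
Column 2: 0.7448×0 + 30.64×2.81 + (z_c − 0.7448 − 30.64)×3.27
The z_c×3.27 term appears on both sides and cancels. Collect the known terms of each column as K = Σ(ρt)_known − 3.27 × (depth of known layers): K_1 = 12.87956 − 3.27×32.612 = −93.76168; K_2 = 86.0984 − 3.27×(0.7448 + 30.64) = −16.529896.
Balance: K_1 + 28.29×ρ = K_2, so ρ = (K_2 − K_1)/28.29 = 77.2318/28.29 = 2.73 g/cm³.

2.73 g/cm³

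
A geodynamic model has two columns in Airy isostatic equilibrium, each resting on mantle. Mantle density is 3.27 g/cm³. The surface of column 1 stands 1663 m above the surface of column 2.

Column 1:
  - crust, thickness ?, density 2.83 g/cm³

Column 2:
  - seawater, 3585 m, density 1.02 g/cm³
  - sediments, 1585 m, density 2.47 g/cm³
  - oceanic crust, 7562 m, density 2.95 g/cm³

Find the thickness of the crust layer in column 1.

39100 m

Take the compensation level at the base of the deeper column (depth z_c below the surface of column 1) and equate Σ ρ_i t_i down to z_c; mantle fills any gap and the z_c terms cancel.
Column 1: x×2.83 + (z_c − 0 − x)×3.27
Column 2: 1663×0 + 3585×1.02 + 1585×2.47 + 7562×2.95 + (z_c − 1663 − 12732)×3.27
The z_c×3.27 term appears on both sides and cancels. Collect the known terms of each column as K = Σ(ρt)_known − 3.27 × (depth of known layers): K_1 = 0 − 3.27×0 = 0; K_2 = 29879.55 − 3.27×(1663 + 12732) = −17192.1.
Balance: K_1 − x×(3.27 − 2.83) = K_2, so x = (K_1 − K_2)/(3.27 − 2.83) = 17192.1/0.44 = 39100 m.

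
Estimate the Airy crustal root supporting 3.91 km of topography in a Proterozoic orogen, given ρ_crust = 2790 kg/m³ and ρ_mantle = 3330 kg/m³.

20.2 km

For local isostatic compensation: the weight of the topography is balanced by the buoyancy of the root, ρ_c h = (ρ_m − ρ_c) r.
r = h · ρ_c / (ρ_m − ρ_c) = 3.91 km × 2790 / (3330 − 2790) = 20.2 km.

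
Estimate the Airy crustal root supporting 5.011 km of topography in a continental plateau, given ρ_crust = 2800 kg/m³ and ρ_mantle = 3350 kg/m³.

In Airy isostatic equilibrium: the weight of the topography is balanced by the buoyancy of the root, ρ_c h = (ρ_m − ρ_c) r.
r = h · ρ_c / (ρ_m − ρ_c) = 5.011 km × 2800 / (3350 − 2800) = 25.5 km.

25.5 km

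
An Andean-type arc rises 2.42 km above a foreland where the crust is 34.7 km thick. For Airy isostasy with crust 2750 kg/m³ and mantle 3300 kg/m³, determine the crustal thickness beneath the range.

Root depth r = h ρ_c / (ρ_m − ρ_c) = 2.42 km × 2750 / 550 = 12.1 km.
Total thickness = T + h + r = 34.7 km + 2.42 km + 12.1 km = 49.2 km.

49.2 km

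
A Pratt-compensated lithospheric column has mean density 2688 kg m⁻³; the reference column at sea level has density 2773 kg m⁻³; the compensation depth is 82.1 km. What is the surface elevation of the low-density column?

ρ_ref D = ρ (D + h) → h = D (ρ_ref − ρ)/ρ.
h = 82.1 km × (2773 − 2688)/2688 = 2.6 km.

2.6 km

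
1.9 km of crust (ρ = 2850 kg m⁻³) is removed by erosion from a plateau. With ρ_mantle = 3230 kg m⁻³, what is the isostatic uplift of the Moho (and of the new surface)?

1.68 km

Unloading: uplift u = e ρ_c/ρ_m = 1.9 km × 2850/3230 = 1.68 km.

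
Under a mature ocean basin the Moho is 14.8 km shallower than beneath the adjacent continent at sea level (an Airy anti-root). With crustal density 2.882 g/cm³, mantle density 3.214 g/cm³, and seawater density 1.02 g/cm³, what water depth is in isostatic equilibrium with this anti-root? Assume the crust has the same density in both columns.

Replacing a thickness d of crust by seawater at the top must be balanced by replacing crust with mantle at the base: d (ρ_c − ρ_w) = a (ρ_m − ρ_c).
d = a (ρ_m − ρ_c)/(ρ_c − ρ_w) = 14.8 km × 0.332/1.862 = 2.64 km.

2.64 km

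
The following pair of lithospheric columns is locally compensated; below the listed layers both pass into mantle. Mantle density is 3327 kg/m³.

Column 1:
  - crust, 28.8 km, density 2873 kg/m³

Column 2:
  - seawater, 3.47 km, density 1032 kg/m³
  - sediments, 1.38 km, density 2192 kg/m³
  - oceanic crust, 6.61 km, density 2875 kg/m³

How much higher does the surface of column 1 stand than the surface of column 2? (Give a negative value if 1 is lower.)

For any compensation level in the mantle, the mantle terms cancel and isostasy reduces to e = (Σt_1 − Σt_2) − (Σ(ρt)_1 − Σ(ρt)_2) / ρ_m.
Σt_1 = 28.8 km; Σt_2 = 11.46 km; Σ(ρt)_1 = 82742.4; Σ(ρt)_2 = 25609.75 (in km·kg/m³).
e = (28.8 − 11.46) − (82742.4 − 25609.75) / 3327 = 0.168 km.

0.168 km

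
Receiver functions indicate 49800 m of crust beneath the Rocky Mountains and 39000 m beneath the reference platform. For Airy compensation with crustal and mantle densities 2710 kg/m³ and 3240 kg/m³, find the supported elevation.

1770 m

Excess crust Δ = 49800 m − 39000 m = 10800 m, split between elevation h and root r with h + r = Δ.
Airy balance ρ_c h = (ρ_m − ρ_c) r gives r = h ρ_c/(ρ_m − ρ_c), so h (1 + ρ_c/(ρ_m − ρ_c)) = Δ, i.e. h = Δ (ρ_m − ρ_c)/ρ_m.
h = 10800 m × 530/3240 = 1770 m.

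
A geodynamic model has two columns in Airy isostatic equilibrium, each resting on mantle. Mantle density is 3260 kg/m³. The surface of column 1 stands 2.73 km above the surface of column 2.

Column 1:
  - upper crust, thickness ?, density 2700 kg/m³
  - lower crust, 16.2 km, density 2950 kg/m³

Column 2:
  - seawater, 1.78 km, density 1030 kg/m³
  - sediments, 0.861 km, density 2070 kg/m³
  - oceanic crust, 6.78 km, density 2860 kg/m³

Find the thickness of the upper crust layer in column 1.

Take the compensation level at the base of the deeper column (depth z_c below the surface of column 1) and equate Σ ρ_i t_i down to z_c; mantle fills any gap and the z_c terms cancel.
Column 1: x×2700 + 16.2×2950 + (z_c − 16.2 − x)×3260
Column 2: 2.73×0 + 1.78×1030 + 0.861×2070 + 6.78×2860 + (z_c − 2.73 − 9.421)×3260
The z_c×3260 term appears on both sides and cancels. Collect the known terms of each column as K = Σ(ρt)_known − 3260 × (depth of known layers): K_1 = 47790 − 3260×16.2 = −5022; K_2 = 23006.47 − 3260×(2.73 + 9.421) = −16605.79.
Balance: K_1 − x×(3260 − 2700) = K_2, so x = (K_1 − K_2)/(3260 − 2700) = 11583.8/560 = 20.7 km.

20.7 km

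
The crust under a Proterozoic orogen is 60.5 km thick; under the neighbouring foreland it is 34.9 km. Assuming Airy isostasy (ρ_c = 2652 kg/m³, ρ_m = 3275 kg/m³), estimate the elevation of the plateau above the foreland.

4.87 km

Excess crust Δ = 60.5 km − 34.9 km = 25.6 km, split between elevation h and root r with h + r = Δ.
Airy balance ρ_c h = (ρ_m − ρ_c) r gives r = h ρ_c/(ρ_m − ρ_c), so h (1 + ρ_c/(ρ_m − ρ_c)) = Δ, i.e. h = Δ (ρ_m − ρ_c)/ρ_m.
h = 25.6 km × 623/3275 = 4.87 km.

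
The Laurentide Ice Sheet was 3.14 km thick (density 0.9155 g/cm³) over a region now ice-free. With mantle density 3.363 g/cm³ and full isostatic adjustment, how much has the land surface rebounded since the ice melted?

Removing the load lets mantle flow back in; uplift u satisfies ρ_ice t = ρ_m u.
u = t ρ_ice/ρ_m = 3.14 km × 0.9155/3.363 = 0.855 km.

0.855 km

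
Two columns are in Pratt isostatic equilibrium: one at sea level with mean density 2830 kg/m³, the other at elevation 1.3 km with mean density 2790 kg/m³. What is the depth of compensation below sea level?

90.7 km

ρ_ref D = ρ (D + h) → D (ρ_ref − ρ) = ρ h.
D = ρ h/(ρ_ref − ρ) = 2790 × 1.3 km/(2830 − 2790) = 90.7 km.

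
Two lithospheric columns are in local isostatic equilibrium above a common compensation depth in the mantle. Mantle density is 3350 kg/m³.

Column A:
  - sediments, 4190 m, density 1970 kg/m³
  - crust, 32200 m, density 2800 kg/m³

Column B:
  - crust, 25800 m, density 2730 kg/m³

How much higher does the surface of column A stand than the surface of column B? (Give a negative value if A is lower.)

2240 m

For any compensation level in the mantle, the mantle terms cancel and isostasy reduces to e = (Σt_A − Σt_B) − (Σ(ρt)_A − Σ(ρt)_B) / ρ_m.
Σt_A = 36390 m; Σt_B = 25800 m; Σ(ρt)_A = 98414300; Σ(ρt)_B = 70434000 (in m·kg/m³).
e = (36390 − 25800) − (98414300 − 70434000) / 3350 = 2240 m.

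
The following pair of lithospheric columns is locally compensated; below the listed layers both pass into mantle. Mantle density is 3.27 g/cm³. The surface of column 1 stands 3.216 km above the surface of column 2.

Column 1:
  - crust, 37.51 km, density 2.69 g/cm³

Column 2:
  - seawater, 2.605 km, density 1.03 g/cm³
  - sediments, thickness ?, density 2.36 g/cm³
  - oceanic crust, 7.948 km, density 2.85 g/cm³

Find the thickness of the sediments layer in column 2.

2.27 km

Take the compensation level at the base of the deeper column (depth z_c below the surface of column 1) and equate Σ ρ_i t_i down to z_c; mantle fills any gap and the z_c terms cancel.
Column 1: 37.51×2.69 + (z_c − 37.51)×3.27
Column 2: 3.216×0 + 2.605×1.03 + x×2.36 + 7.948×2.85 + (z_c − 3.216 − 10.553 − x)×3.27
The z_c×3.27 term appears on both sides and cancels. Collect the known terms of each column as K = Σ(ρt)_known − 3.27 × (depth of known layers): K_1 = 100.9019 − 3.27×37.51 = −21.7558; K_2 = 25.33495 − 3.27×(3.216 + 10.553) = −19.68968.
Balance: K_1 = K_2 − x×(3.27 − 2.36), so x = (K_2 − K_1)/(3.27 − 2.36) = 2.06612/0.91 = 2.27 km.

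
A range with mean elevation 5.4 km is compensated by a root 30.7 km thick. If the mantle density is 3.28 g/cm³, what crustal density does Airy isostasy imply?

2.79 g/cm³

ρ_c h = (ρ_m − ρ_c) r → ρ_c (h + r) = ρ_m r → ρ_c = ρ_m r / (h + r).
ρ_c = 3.28 × 30.7 km / (5.4 km + 30.7 km) = 2.79 g/cm³.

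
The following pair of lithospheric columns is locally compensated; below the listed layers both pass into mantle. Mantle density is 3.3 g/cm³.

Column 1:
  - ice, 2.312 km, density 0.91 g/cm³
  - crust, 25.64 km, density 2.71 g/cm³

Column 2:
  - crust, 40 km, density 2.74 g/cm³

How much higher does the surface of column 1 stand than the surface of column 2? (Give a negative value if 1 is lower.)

For any compensation level in the mantle, the mantle terms cancel and isostasy reduces to e = (Σt_1 − Σt_2) − (Σ(ρt)_1 − Σ(ρt)_2) / ρ_m.
Σt_1 = 27.952 km; Σt_2 = 40 km; Σ(ρt)_1 = 71.58832; Σ(ρt)_2 = 109.6 (in km·g/cm³).
e = (27.952 − 40) − (71.58832 − 109.6) / 3.3 = −0.529 km.

−0.529 km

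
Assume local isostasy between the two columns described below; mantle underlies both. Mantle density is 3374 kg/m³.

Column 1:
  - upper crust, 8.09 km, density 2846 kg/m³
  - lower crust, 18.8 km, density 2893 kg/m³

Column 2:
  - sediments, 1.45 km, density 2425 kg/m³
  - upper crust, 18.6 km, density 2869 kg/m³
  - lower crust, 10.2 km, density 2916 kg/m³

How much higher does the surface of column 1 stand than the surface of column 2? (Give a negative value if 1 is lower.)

−0.63 km

For any compensation level in the mantle, the mantle terms cancel and isostasy reduces to e = (Σt_1 − Σt_2) − (Σ(ρt)_1 − Σ(ρt)_2) / ρ_m.
Σt_1 = 26.89 km; Σt_2 = 30.25 km; Σ(ρt)_1 = 77412.54; Σ(ρt)_2 = 86622.85 (in km·kg/m³).
e = (26.89 − 30.25) − (77412.54 − 86622.85) / 3374 = −0.63 km.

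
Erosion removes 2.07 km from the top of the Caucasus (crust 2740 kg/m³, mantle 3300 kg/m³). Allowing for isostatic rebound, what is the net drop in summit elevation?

0.351 km

Rebound u = e ρ_c/ρ_m = 2.07 km × 2740/3300 = 1.719 km.
Net surface drop = e − u = 2.07 km − 1.719 km = e (ρ_m − ρ_c)/ρ_m = 0.351 km.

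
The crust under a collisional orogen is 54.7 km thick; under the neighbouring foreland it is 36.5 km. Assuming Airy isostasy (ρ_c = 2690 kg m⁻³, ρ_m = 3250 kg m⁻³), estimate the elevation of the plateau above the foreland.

Excess crust Δ = 54.7 km − 36.5 km = 18.2 km, split between elevation h and root r with h + r = Δ.
Airy balance ρ_c h = (ρ_m − ρ_c) r gives r = h ρ_c/(ρ_m − ρ_c), so h (1 + ρ_c/(ρ_m − ρ_c)) = Δ, i.e. h = Δ (ρ_m − ρ_c)/ρ_m.
h = 18.2 km × 560/3250 = 3.14 km.

3.14 km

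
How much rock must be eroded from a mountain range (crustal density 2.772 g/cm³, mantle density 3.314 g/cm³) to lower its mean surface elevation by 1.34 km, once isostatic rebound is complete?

8.19 km

Net drop Δ = e − u = e − e ρ_c/ρ_m = e (ρ_m − ρ_c)/ρ_m.
e = Δ ρ_m/(ρ_m − ρ_c) = 1.34 km × 3.314/0.542 = 8.19 km.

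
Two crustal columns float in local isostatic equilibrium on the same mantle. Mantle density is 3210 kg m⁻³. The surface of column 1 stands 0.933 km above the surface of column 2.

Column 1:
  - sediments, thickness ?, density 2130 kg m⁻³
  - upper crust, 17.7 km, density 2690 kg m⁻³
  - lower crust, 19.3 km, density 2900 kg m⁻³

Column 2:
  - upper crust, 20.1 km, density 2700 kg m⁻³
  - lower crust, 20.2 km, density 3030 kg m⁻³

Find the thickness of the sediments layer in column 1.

1.57 km

Take the compensation level at the base of the deeper column (depth z_c below the surface of column 1) and equate Σ ρ_i t_i down to z_c; mantle fills any gap and the z_c terms cancel.
Column 1: x×2130 + 17.7×2690 + 19.3×2900 + (z_c − 37 − x)×3210
Column 2: 0.933×0 + 20.1×2700 + 20.2×3030 + (z_c − 0.933 − 40.3)×3210
The z_c×3210 term appears on both sides and cancels. Collect the known terms of each column as K = Σ(ρt)_known − 3210 × (depth of known layers): K_1 = 103583 − 3210×37 = −15187; K_2 = 115476 − 3210×(0.933 + 40.3) = −16881.93.
Balance: K_1 − x×(3210 − 2130) = K_2, so x = (K_1 − K_2)/(3210 − 2130) = 1694.93/1080 = 1.57 km.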